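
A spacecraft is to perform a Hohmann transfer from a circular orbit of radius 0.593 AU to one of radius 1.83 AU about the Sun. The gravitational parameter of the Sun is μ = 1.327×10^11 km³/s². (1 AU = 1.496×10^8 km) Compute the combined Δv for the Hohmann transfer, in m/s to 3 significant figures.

In km: r₁ = 0.593 × 1.496×10^8 = 8.87128×10^7 km; r₂ = 1.83 × 1.496×10^8 = 2.73768×10^8 km.
Semi-major axis of the transfer orbit: a_t = (8.87128×10^7 + 2.73768×10^8)/2 = 1.812404×10^8 km.
At r₁ the circular-orbit speed is v₁ = √(μ/r₁) = 38.676 km/s.
On the transfer ellipse at r₁, v² = μ(2/r − 1/a) gives v_p = √[μ(2/r₁ − 1/a_t)] = 47.534 km/s.
First burn Δv₁ = |v_p − v₁| = 8.858 km/s.
At r₂, v₂ = √(μ/r₂) = 22.016 km/s.
Transfer-orbit speed at r₂: v_a = √[μ(2/r₂ − 1/a_t)] = 15.403 km/s.
Second burn Δv₂ = |v₂ − v_a| = 6.613 km/s.
Δv = Δv₁ + Δv₂ = 8.858 + 6.613 = 15.47 km/s.

Δv = 15500 m/s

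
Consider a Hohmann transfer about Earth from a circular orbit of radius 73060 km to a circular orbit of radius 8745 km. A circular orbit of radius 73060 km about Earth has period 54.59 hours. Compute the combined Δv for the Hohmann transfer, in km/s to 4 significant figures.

From Kepler's third law T² = 4π²r³/μ at r = 73060 km, T = 54.59 hours = 54.59 × 3600 s = 1.96524×10^5 s: μ = 4π²r³/T² = 3.98628×10^5 km³/s².
Transfer-ellipse semi-major axis a_t = (r₁ + r₂)/2 = (73060 + 8745)/2 = 40902.5 km.
At r₁ the circular-orbit speed is v₁ = √(μ/r₁) = 2.336 km/s.
Transfer-orbit speed at r₁ (vis-viva): v_a = √[μ(2/r₁ − 1/a_t)] = 1.080 km/s.
First burn Δv₁ = |v_a − v₁| = 1.256 km/s.
Circular speed at r₂: v₂ = √(μ/r₂) = 6.7516 km/s.
Transfer-orbit speed at r₂: v_p = √[μ(2/r₂ − 1/a_t)] = 9.0234 km/s.
Second burn Δv₂ = |v₂ − v_p| = 2.272 km/s.
Total Δv = Δv₁ + Δv₂ = 3.528 km/s.

Δv = 3.528 km/s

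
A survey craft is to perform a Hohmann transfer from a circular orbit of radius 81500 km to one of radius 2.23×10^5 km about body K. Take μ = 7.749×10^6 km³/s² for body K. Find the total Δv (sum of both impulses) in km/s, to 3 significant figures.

Semi-major axis of the transfer orbit: a_t = (81500 + 2.230×10^5)/2 = 1.5225×10^5 km.
At r₁ the circular-orbit speed is v₁ = √(μ/r₁) = 9.7509 km/s.
Transfer-orbit speed at r₁ (v² = μ(2/r − 1/a)): v_p = √[μ(2/r₁ − 1/a_t)] = 11.801 km/s.
First burn Δv₁ = |v_p − v₁| = 2.050 km/s.
Circular speed at r₂: v₂ = √(μ/r₂) = 5.895 km/s.
Transfer-orbit speed at r₂: v_a = √[μ(2/r₂ − 1/a_t)] = 4.313 km/s.
Second burn Δv₂ = |v₂ − v_a| = 1.582 km/s.
Δv = Δv₁ + Δv₂ = 2.050 + 1.582 = 3.632 km/s.

Δv = 3.63 km/s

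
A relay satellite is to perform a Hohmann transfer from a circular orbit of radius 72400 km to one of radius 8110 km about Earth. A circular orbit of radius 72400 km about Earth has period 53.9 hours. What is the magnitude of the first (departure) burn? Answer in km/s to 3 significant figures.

From Kepler's third law T² = 4π²r³/μ at r = 72400 km, T = 53.9 hours = 53.9 × 3600 s = 1.9404×10^5 s: μ = 4π²r³/T² = 3.97917×10^5 km³/s².
Semi-major axis of the transfer orbit: a_t = (72400 + 8110)/2 = 40255 km.
Circular speed at r = 72400 km: v_c = √(μ/r) = 2.344 km/s.
Transfer-orbit speed at the same r (vis-viva, a = a_t): v_t = √[μ(2/r − 1/a_t)] = 1.052 km/s.
Δv₁ = |v_t − v_c| = |1.052 − 2.344| = 1.292 km/s.

Δv₁ = 1.29 km/s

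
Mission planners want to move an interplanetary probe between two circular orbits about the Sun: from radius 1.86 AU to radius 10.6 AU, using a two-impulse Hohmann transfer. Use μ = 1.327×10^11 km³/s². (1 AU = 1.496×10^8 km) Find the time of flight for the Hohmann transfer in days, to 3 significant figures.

t = 2840 days

In km: r₁ = 1.86 × 1.496×10^8 = 2.78256×10^8 km; r₂ = 10.6 × 1.496×10^8 = 1.58576×10^9 km.
Semi-major axis of the transfer orbit: a_t = (2.78256×10^8 + 1.58576×10^9)/2 = 9.32008×10^8 km.
By Kepler's third law the transfer-orbit period is T = 2π√(a_t³/μ), so t = T/2 = 2.454×10^8 s.
Converting: 2.454×10^8 s ÷ 86400 s/day = 2840 days.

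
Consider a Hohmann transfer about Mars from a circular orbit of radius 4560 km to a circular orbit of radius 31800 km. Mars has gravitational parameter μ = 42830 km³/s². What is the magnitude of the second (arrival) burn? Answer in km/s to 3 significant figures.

Transfer-ellipse semi-major axis a_t = (r₁ + r₂)/2 = (4560 + 31800)/2 = 18180 km.
On the circular orbit at r = 31800 km, v_c = √(μ/r) = 1.1605 km/s.
Vis-viva on the transfer ellipse at r = 31800 km gives v_t = √[μ(2/r − 1/a_t)] = 0.58123 km/s.
Δv₂ = |v_t − v_c| = |0.58123 − 1.1605| = 0.5793 km/s.

Δv₂ = 0.579 km/s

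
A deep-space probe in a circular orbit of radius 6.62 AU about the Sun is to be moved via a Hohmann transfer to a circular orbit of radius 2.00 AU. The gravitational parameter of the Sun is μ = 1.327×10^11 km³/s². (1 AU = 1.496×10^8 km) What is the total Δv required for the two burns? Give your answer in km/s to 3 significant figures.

Δv = 8.73 km/s

In km: r₁ = 6.62 × 1.496×10^8 = 9.90352×10^8 km; r₂ = 2.00 × 1.496×10^8 = 2.992×10^8 km.
Transfer-ellipse semi-major axis a_t = (r₁ + r₂)/2 = (9.90352×10^8 + 2.992×10^8)/2 = 6.44776×10^8 km.
At r₁ the circular-orbit speed is v₁ = √(μ/r₁) = 11.5755 km/s.
Transfer-orbit speed at r₁ (v² = μ(2/r − 1/a)): v_a = √[μ(2/r₁ − 1/a_t)] = 7.88528 km/s.
First burn Δv₁ = |v_a − v₁| = 3.6902 km/s.
Circular speed at r₂: v₂ = √(μ/r₂) = 21.0598 km/s.
Transfer-orbit speed at r₂: v_p = √[μ(2/r₂ − 1/a_t)] = 26.1003 km/s.
Second burn Δv₂ = |v₂ − v_p| = 5.0405 km/s.
Total Δv = Δv₁ + Δv₂ = 8.731 km/s.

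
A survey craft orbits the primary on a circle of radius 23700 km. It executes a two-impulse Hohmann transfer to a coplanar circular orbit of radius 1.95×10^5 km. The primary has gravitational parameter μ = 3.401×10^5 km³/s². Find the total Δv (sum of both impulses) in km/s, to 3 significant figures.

Δv = 1.98 km/s

The Hohmann ellipse has a_t = (r₁ + r₂)/2 = 1.0935×10^5 km.
Circular speed at r₁: v₁ = √(μ/r₁) = √(3.401×10^5/23700) = 3.7882 km/s.
Transfer-orbit speed at r₁ (vis-viva equation): v_p = √[μ(2/r₁ − 1/a_t)] = 5.0587 km/s.
First burn Δv₁ = |v_p − v₁| = 1.2705 km/s.
At r₂, v₂ = √(μ/r₂) = 1.32064 km/s.
Transfer-orbit speed at r₂: v_a = √[μ(2/r₂ − 1/a_t)] = 0.614824 km/s.
Second burn Δv₂ = |v₂ − v_a| = 0.70582 km/s.
Δv = Δv₁ + Δv₂ = 1.2705 + 0.70582 = 1.976 km/s.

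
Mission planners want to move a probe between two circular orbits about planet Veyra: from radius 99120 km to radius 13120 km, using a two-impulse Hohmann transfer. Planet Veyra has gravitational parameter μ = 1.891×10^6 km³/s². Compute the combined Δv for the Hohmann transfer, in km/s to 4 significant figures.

Δv = 6.206 km/s

Transfer-ellipse semi-major axis a_t = (r₁ + r₂)/2 = (99120 + 13120)/2 = 56120 km.
At r₁ the circular-orbit speed is v₁ = √(μ/r₁) = 4.368 km/s.
On the transfer ellipse at r₁, vis-viva equation gives v_a = √[μ(2/r₁ − 1/a_t)] = 2.112 km/s.
First burn Δv₁ = |v_a − v₁| = 2.256 km/s.
At r₂, v₂ = √(μ/r₂) = 12.01 km/s.
Transfer-orbit speed at r₂: v_p = √[μ(2/r₂ − 1/a_t)] = 15.96 km/s.
Second burn Δv₂ = |v₂ − v_p| = 3.950 km/s.
Total Δv = Δv₁ + Δv₂ = 6.206 km/s.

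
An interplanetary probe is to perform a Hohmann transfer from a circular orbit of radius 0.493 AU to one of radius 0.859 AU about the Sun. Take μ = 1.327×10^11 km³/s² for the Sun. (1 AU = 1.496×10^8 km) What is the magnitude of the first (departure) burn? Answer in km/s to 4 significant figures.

In km: r₁ = 0.493 × 1.496×10^8 = 7.37528×10^7 km; r₂ = 0.859 × 1.496×10^8 = 1.285064×10^8 km.
The Hohmann ellipse has a_t = (r₁ + r₂)/2 = 1.011296×10^8 km.
Circular speed at r = 7.37528×10^7 km: v_c = √(μ/r) = 42.418 km/s.
Transfer-orbit speed at the same r (vis-viva, a = a_t): v_t = √[μ(2/r − 1/a_t)] = 47.816 km/s.
Δv₁ = |v_t − v_c| = |47.816 − 42.418| = 5.398 km/s.

Δv₁ = 5.398 km/s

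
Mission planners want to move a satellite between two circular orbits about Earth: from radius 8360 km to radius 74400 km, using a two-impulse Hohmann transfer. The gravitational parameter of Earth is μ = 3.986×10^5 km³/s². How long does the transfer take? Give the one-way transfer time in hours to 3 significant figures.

t = 11.6 hours

Semi-major axis of the transfer orbit: a_t = (8360 + 74400)/2 = 41380 km.
By Kepler's third law the transfer-orbit period is T = 2π√(a_t³/μ), so t = T/2 = 41890 s.
Converting: 41890 s ÷ 3600 s/hour = 11.6 hours.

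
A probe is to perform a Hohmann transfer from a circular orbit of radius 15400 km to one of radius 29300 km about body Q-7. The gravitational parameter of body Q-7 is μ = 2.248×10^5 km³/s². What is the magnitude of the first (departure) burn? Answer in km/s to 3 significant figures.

Transfer-ellipse semi-major axis a_t = (r₁ + r₂)/2 = (15400 + 29300)/2 = 22350 km.
On the circular orbit at r = 15400 km, v_c = √(μ/r) = 3.82065 km/s.
Vis-viva on the transfer ellipse at r = 15400 km gives v_t = √[μ(2/r − 1/a_t)] = 4.37454 km/s.
Δv₁ = |v_t − v_c| = |4.37454 − 3.82065| = 0.5539 km/s.

Δv₁ = 0.554 km/s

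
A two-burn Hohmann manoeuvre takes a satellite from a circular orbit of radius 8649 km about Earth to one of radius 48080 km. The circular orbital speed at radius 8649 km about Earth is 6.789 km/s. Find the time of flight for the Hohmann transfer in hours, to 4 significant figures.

From the circular-orbit relation v² = μ/r at r = 8649 km: μ = v²r = (6.789)² × 8649 = 3.98637×10^5 km³/s².
Transfer-ellipse semi-major axis a_t = (r₁ + r₂)/2 = (8649 + 48080)/2 = 28364.5 km.
Transfer time t = π√(a_t³/μ) = π√((28364.5)³ / 3.98637×10^5) = 23770 s.
Converting: 23770 s ÷ 3600 s/hour = 6.603 hours.

t = 6.603 hours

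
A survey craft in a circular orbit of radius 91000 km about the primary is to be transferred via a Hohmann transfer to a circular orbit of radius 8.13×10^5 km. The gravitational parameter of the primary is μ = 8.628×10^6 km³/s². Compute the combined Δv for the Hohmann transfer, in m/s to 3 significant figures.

Δv = 5120 m/s

Transfer-ellipse semi-major axis a_t = (r₁ + r₂)/2 = (91000 + 8.130×10^5)/2 = 4.520×10^5 km.
Circular speed at r₁: v₁ = √(μ/r₁) = √(8.628×10^6/91000) = 9.7372 km/s.
On the transfer ellipse at r₁, v² = μ(2/r − 1/a) gives v_p = √[μ(2/r₁ − 1/a_t)] = 13.059 km/s.
First burn Δv₁ = |v_p − v₁| = 3.322 km/s.
At r₂, v₂ = √(μ/r₂) = 3.258 km/s.
Transfer-orbit speed at r₂: v_a = √[μ(2/r₂ − 1/a_t)] = 1.462 km/s.
Second burn Δv₂ = |v₂ − v_a| = 1.796 km/s.
Total Δv = Δv₁ + Δv₂ = 5.118 km/s.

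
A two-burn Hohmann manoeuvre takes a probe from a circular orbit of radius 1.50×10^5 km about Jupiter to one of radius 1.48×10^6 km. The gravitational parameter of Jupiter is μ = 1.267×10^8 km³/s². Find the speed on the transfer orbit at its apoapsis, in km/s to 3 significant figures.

v = 3.97 km/s

The Hohmann ellipse has a_t = (r₁ + r₂)/2 = 8.150×10^5 km.
The apoapsis of the transfer ellipse is at r = 1.480×10^6 km.
From the vis-viva equation, v = √[μ(2/r − 1/a_t)] = 3.969 km/s.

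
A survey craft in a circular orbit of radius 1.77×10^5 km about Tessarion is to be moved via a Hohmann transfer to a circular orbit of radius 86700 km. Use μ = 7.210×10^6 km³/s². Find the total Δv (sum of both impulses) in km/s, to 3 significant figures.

Δv = 2.65 km/s

Semi-major axis of the transfer orbit: a_t = (1.770×10^5 + 86700)/2 = 1.3185×10^5 km.
At r₁ the circular-orbit speed is v₁ = √(μ/r₁) = 6.382 km/s.
Transfer-orbit speed at r₁ (vis-viva): v_a = √[μ(2/r₁ − 1/a_t)] = 5.175 km/s.
First burn Δv₁ = |v_a − v₁| = 1.207 km/s.
At r₂, v₂ = √(μ/r₂) = 9.1192 km/s.
Transfer-orbit speed at r₂: v_p = √[μ(2/r₂ − 1/a_t)] = 10.566 km/s.
Second burn Δv₂ = |v₂ − v_p| = 1.447 km/s.
Δv = Δv₁ + Δv₂ = 1.207 + 1.447 = 2.654 km/s.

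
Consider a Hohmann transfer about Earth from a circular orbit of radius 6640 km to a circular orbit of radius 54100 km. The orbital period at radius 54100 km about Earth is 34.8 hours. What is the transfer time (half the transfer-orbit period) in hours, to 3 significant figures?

From Kepler's third law T² = 4π²r³/μ at r = 54100 km, T = 34.8 hours = 34.8 × 3600 s = 1.2528×10^5 s: μ = 4π²r³/T² = 3.98280×10^5 km³/s².
The Hohmann ellipse has a_t = (r₁ + r₂)/2 = 30370 km.
Half the transfer-orbit period gives t = π√(a_t³/μ) = 26350 s.
Converting: 26350 s ÷ 3600 s/hour = 7.32 hours.

t = 7.32 hours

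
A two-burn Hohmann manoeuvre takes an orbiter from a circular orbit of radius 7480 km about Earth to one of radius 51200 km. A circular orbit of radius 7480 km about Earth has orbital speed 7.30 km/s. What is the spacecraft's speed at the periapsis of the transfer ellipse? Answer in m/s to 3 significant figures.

From the circular-orbit relation v² = μ/r at r = 7480 km: μ = v²r = (7.30)² × 7480 = 3.98609×10^5 km³/s².
The Hohmann ellipse has a_t = (r₁ + r₂)/2 = 29340 km.
At periapsis, r = 7480 km.
Applying v² = μ(2/r − 1/a_t): v = 9.643 km/s.

v = 9640 m/s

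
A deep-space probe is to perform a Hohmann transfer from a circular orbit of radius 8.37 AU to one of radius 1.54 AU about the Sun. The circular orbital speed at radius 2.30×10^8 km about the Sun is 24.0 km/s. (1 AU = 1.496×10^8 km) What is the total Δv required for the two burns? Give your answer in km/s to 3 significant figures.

From the circular-orbit relation v² = μ/r at r = 2.30×10^8 km: μ = v²r = (24.0)² × 2.30×10^8 = 1.32480×10^11 km³/s².
In km: r₁ = 8.37 × 1.496×10^8 = 1.252152×10^9 km; r₂ = 1.54 × 1.496×10^8 = 2.30384×10^8 km.
Semi-major axis of the transfer orbit: a_t = (1.252152×10^9 + 2.30384×10^8)/2 = 7.41268×10^8 km.
At r₁ the circular-orbit speed is v₁ = √(μ/r₁) = 10.286 km/s.
Transfer-orbit speed at r₁ (vis-viva): v_a = √[μ(2/r₁ − 1/a_t)] = 5.7344 km/s.
First burn Δv₁ = |v_a − v₁| = 4.552 km/s.
Circular speed at r₂: v₂ = √(μ/r₂) = 23.980 km/s.
Transfer-orbit speed at r₂: v_p = √[μ(2/r₂ − 1/a_t)] = 31.167 km/s.
Second burn Δv₂ = |v₂ − v_p| = 7.187 km/s.
Δv = Δv₁ + Δv₂ = 4.552 + 7.187 = 11.74 km/s.

Δv = 11.7 km/s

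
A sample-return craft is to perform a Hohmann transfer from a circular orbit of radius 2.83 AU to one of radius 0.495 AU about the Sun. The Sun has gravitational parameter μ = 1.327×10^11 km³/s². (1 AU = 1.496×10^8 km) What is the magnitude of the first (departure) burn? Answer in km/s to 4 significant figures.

In km: r₁ = 2.83 × 1.496×10^8 = 4.23368×10^8 km; r₂ = 0.495 × 1.496×10^8 = 7.4052×10^7 km.
Transfer-ellipse semi-major axis a_t = (r₁ + r₂)/2 = (4.23368×10^8 + 7.4052×10^7)/2 = 2.4871×10^8 km.
On the circular orbit at r = 4.23368×10^8 km, v_c = √(μ/r) = 17.7042 km/s.
Transfer-orbit speed at the same r (vis-viva, a = a_t): v_t = √[μ(2/r − 1/a_t)] = 9.66047 km/s.
Δv₁ = |v_t − v_c| = |9.66047 − 17.7042| = 8.044 km/s.

Δv₁ = 8.044 km/s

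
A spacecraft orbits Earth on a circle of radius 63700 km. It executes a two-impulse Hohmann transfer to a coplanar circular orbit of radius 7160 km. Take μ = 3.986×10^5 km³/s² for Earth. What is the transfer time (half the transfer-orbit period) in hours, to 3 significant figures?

t = 9.22 hours

Semi-major axis of the transfer orbit: a_t = (63700 + 7160)/2 = 35430 km.
Transfer time t = π√(a_t³/μ) = π√((35430)³ / 3.986×10^5) = 33180 s.
Converting: 33180 s ÷ 3600 s/hour = 9.22 hours.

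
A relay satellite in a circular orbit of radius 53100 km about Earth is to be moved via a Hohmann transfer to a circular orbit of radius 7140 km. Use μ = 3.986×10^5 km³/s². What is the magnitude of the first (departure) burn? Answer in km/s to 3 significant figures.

Δv₁ = 1.41 km/s

The Hohmann ellipse has a_t = (r₁ + r₂)/2 = 30120 km.
Circular speed at r = 53100 km: v_c = √(μ/r) = 2.740 km/s.
Transfer-orbit speed at the same r (vis-viva, a = a_t): v_t = √[μ(2/r − 1/a_t)] = 1.334 km/s.
Δv₁ = |v_t − v_c| = |1.334 − 2.740| = 1.406 km/s.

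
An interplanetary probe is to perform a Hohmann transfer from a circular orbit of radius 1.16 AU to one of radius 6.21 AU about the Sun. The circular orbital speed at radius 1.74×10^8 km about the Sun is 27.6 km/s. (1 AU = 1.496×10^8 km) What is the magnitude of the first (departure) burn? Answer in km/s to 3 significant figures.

Δv₁ = 8.24 km/s

From the circular-orbit relation v² = μ/r at r = 1.74×10^8 km: μ = v²r = (27.6)² × 1.74×10^8 = 1.32546×10^11 km³/s².
In km: r₁ = 1.16 × 1.496×10^8 = 1.73536×10^8 km; r₂ = 6.21 × 1.496×10^8 = 9.29016×10^8 km.
Transfer-ellipse semi-major axis a_t = (r₁ + r₂)/2 = (1.73536×10^8 + 9.29016×10^8)/2 = 5.51276×10^8 km.
On the circular orbit at r = 1.73536×10^8 km, v_c = √(μ/r) = 27.64 km/s.
Transfer-orbit speed at the same r (vis-viva, a = a_t): v_t = √[μ(2/r − 1/a_t)] = 35.88 km/s.
Δv₁ = |v_t − v_c| = |35.88 − 27.64| = 8.240 km/s.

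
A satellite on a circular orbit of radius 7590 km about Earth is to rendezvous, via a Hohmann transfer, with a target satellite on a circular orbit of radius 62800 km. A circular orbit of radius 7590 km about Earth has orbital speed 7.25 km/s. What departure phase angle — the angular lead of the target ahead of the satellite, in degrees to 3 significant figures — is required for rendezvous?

From the circular-orbit relation v² = μ/r at r = 7590 km: μ = v²r = (7.25)² × 7590 = 3.98949×10^5 km³/s².
Semi-major axis of the transfer orbit: a_t = (7590 + 62800)/2 = 35195 km.
Transfer time t = π√(a_t³/μ) = 32840 s.
Target angular speed ω₂ = √(μ/r₂³) = 4.013×10^-5 rad/s.
Angle swept by the target during transfer: ω₂·t = 1.318 rad = 75.52°.
Arrival is 180° from departure on the ellipse, so φ = 180° − 75.52° = 104°.

φ = 104°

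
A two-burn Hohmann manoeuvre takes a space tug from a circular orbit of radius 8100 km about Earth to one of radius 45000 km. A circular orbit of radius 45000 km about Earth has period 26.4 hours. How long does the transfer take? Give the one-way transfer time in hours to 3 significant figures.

t = 5.98 hours

From Kepler's third law T² = 4π²r³/μ at r = 45000 km, T = 26.4 hours = 26.4 × 3600 s = 95040 s: μ = 4π²r³/T² = 3.98276×10^5 km³/s².
Transfer-ellipse semi-major axis a_t = (r₁ + r₂)/2 = (8100 + 45000)/2 = 26550 km.
By Kepler's third law the transfer-orbit period is T = 2π√(a_t³/μ), so t = T/2 = 21540 s.
Converting: 21540 s ÷ 3600 s/hour = 5.98 hours.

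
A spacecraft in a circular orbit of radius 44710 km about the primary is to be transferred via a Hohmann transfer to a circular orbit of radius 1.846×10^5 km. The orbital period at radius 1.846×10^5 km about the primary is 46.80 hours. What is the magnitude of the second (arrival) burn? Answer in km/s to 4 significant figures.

From Kepler's third law T² = 4π²r³/μ at r = 1.846×10^5 km, T = 46.80 hours = 46.80 × 3600 s = 1.6848×10^5 s: μ = 4π²r³/T² = 8.74899×10^6 km³/s².
Semi-major axis of the transfer orbit: a_t = (44710 + 1.846×10^5)/2 = 1.14655×10^5 km.
On the circular orbit at r = 1.846×10^5 km, v_c = √(μ/r) = 6.884 km/s.
Transfer-orbit speed at the same r (vis-viva, a = a_t): v_t = √[μ(2/r − 1/a_t)] = 4.299 km/s.
Δv₂ = |v_t − v_c| = |4.299 − 6.884| = 2.585 km/s.

Δv₂ = 2.585 km/s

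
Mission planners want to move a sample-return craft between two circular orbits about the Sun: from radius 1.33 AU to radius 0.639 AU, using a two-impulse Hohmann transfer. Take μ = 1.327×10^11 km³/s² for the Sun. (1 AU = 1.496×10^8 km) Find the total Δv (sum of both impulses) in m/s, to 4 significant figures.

Δv = 11070 m/s

In km: r₁ = 1.33 × 1.496×10^8 = 1.98968×10^8 km; r₂ = 0.639 × 1.496×10^8 = 9.55944×10^7 km.
Semi-major axis of the transfer orbit: a_t = (1.98968×10^8 + 9.55944×10^7)/2 = 1.472812×10^8 km.
At r₁ the circular-orbit speed is v₁ = √(μ/r₁) = 25.825 km/s.
Transfer-orbit speed at r₁ (vis-viva): v_a = √[μ(2/r₁ − 1/a_t)] = 20.806 km/s.
First burn Δv₁ = |v_a − v₁| = 5.019 km/s.
At r₂, v₂ = √(μ/r₂) = 37.258 km/s.
Transfer-orbit speed at r₂: v_p = √[μ(2/r₂ − 1/a_t)] = 43.305 km/s.
Second burn Δv₂ = |v₂ − v_p| = 6.047 km/s.
Δv = Δv₁ + Δv₂ = 5.019 + 6.047 = 11.07 km/s.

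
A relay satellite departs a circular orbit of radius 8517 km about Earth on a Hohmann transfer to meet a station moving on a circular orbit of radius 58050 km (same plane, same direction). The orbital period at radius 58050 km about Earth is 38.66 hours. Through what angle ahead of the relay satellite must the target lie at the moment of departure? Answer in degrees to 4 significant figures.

From Kepler's third law T² = 4π²r³/μ at r = 58050 km, T = 38.66 hours = 38.66 × 3600 s = 1.39176×10^5 s: μ = 4π²r³/T² = 3.98692×10^5 km³/s².
Transfer-ellipse semi-major axis a_t = (r₁ + r₂)/2 = (8517 + 58050)/2 = 33283.5 km.
The half-period of the transfer ellipse is t = π√(a_t³/μ) = 30211.65 s.
Target angular speed ω₂ = √(μ/r₂³) = 4.514561×10^-5 rad/s.
Angle swept by the target during transfer: ω₂·t = 1.36392 rad = 78.147°.
The relay satellite traverses 180° on the transfer ellipse, so the target must lead by 180° − 78.147° = 101.9°.

φ = 101.9°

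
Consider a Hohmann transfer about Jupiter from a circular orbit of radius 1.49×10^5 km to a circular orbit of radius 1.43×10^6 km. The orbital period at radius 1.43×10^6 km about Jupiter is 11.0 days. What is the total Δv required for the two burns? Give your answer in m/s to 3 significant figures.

Δv = 15500 m/s

From Kepler's third law T² = 4π²r³/μ at r = 1.43×10^6 km, T = 11.0 days = 11.0 × 86400 s = 9.504×10^5 s: μ = 4π²r³/T² = 1.27807×10^8 km³/s².
The Hohmann ellipse has a_t = (r₁ + r₂)/2 = 7.895×10^5 km.
At r₁ the circular-orbit speed is v₁ = √(μ/r₁) = 29.29 km/s.
On the transfer ellipse at r₁, vis-viva equation gives v_p = √[μ(2/r₁ − 1/a_t)] = 39.42 km/s.
First burn Δv₁ = |v_p − v₁| = 10.13 km/s.
At r₂, v₂ = √(μ/r₂) = 9.454 km/s.
Transfer-orbit speed at r₂: v_a = √[μ(2/r₂ − 1/a_t)] = 4.107 km/s.
Second burn Δv₂ = |v₂ − v_a| = 5.347 km/s.
Δv = Δv₁ + Δv₂ = 10.13 + 5.347 = 15.48 km/s.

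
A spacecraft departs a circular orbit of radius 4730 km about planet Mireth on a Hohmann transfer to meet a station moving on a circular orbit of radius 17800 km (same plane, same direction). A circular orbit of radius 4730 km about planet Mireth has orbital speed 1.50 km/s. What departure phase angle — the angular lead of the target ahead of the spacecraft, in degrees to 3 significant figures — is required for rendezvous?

φ = 89.4°

From the circular-orbit relation v² = μ/r at r = 4730 km: μ = v²r = (1.50)² × 4730 = 10642.5 km³/s².
Transfer-ellipse semi-major axis a_t = (r₁ + r₂)/2 = (4730 + 17800)/2 = 11265 km.
Transfer time t = π√(a_t³/μ) = 36410 s.
The target's mean motion on its circular orbit is ω₂ = √(μ/r₂³) = 4.344×10^-5 rad/s.
Angle swept by the target during transfer: ω₂·t = 1.5817 rad = 90.62°.
The spacecraft traverses 180° on the transfer ellipse, so the target must lead by 180° − 90.62° = 89.4°.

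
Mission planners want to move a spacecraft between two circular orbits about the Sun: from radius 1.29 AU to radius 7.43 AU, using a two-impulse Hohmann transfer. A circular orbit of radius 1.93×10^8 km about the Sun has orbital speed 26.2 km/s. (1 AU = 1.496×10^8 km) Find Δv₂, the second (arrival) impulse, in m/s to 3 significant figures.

From the circular-orbit relation v² = μ/r at r = 1.93×10^8 km: μ = v²r = (26.2)² × 1.93×10^8 = 1.32483×10^11 km³/s².
In km: r₁ = 1.29 × 1.496×10^8 = 1.92984×10^8 km; r₂ = 7.43 × 1.496×10^8 = 1.111528×10^9 km.
Semi-major axis of the transfer orbit: a_t = (1.92984×10^8 + 1.111528×10^9)/2 = 6.52256×10^8 km.
Circular speed at r = 1.111528×10^9 km: v_c = √(μ/r) = 10.917 km/s.
Transfer-orbit speed at the same r (vis-viva, a = a_t): v_t = √[μ(2/r − 1/a_t)] = 5.9384 km/s.
Δv₂ = |v_t − v_c| = |5.9384 − 10.917| = 4.979 km/s.

Δv₂ = 4980 m/s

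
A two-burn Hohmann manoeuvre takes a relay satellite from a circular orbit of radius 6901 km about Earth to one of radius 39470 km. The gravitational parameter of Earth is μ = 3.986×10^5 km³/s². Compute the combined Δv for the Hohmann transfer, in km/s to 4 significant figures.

Transfer-ellipse semi-major axis a_t = (r₁ + r₂)/2 = (6901 + 39470)/2 = 23185.5 km.
Circular speed at r₁: v₁ = √(μ/r₁) = √(3.986×10^5/6901) = 7.600 km/s.
Transfer-orbit speed at r₁ (v² = μ(2/r − 1/a)): v_p = √[μ(2/r₁ − 1/a_t)] = 9.916 km/s.
First burn Δv₁ = |v_p − v₁| = 2.316 km/s.
Circular speed at r₂: v₂ = √(μ/r₂) = 3.178 km/s.
Transfer-orbit speed at r₂: v_a = √[μ(2/r₂ − 1/a_t)] = 1.734 km/s.
Second burn Δv₂ = |v₂ − v_a| = 1.444 km/s.
Total Δv = Δv₁ + Δv₂ = 3.760 km/s.

Δv = 3.760 km/s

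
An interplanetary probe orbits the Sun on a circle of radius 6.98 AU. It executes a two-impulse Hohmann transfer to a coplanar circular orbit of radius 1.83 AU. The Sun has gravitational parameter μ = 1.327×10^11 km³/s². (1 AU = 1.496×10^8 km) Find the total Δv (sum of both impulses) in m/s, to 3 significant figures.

Δv = 9700 m/s

In km: r₁ = 6.98 × 1.496×10^8 = 1.044208×10^9 km; r₂ = 1.83 × 1.496×10^8 = 2.73768×10^8 km.
The Hohmann ellipse has a_t = (r₁ + r₂)/2 = 6.58988×10^8 km.
Circular speed at r₁: v₁ = √(μ/r₁) = √(1.327×10^11/1.044208×10^9) = 11.273 km/s.
Transfer-orbit speed at r₁ (vis-viva equation): v_a = √[μ(2/r₁ − 1/a_t)] = 7.2660 km/s.
First burn Δv₁ = |v_a − v₁| = 4.007 km/s.
Circular speed at r₂: v₂ = √(μ/r₂) = 22.016 km/s.
Transfer-orbit speed at r₂: v_p = √[μ(2/r₂ − 1/a_t)] = 27.714 km/s.
Second burn Δv₂ = |v₂ − v_p| = 5.698 km/s.
Δv = Δv₁ + Δv₂ = 4.007 + 5.698 = 9.705 km/s.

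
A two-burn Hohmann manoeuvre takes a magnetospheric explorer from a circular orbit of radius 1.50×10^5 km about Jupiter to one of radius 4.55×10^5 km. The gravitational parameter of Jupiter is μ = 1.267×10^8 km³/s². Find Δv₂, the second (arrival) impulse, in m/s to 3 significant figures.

Δv₂ = 4940 m/s

Transfer-ellipse semi-major axis a_t = (r₁ + r₂)/2 = (1.500×10^5 + 4.550×10^5)/2 = 3.025×10^5 km.
Circular speed at r = 4.550×10^5 km: v_c = √(μ/r) = 16.687 km/s.
Transfer-orbit speed at the same r (vis-viva, a = a_t): v_t = √[μ(2/r − 1/a_t)] = 11.751 km/s.
Δv₂ = |v_t − v_c| = |11.751 − 16.687| = 4.936 km/s.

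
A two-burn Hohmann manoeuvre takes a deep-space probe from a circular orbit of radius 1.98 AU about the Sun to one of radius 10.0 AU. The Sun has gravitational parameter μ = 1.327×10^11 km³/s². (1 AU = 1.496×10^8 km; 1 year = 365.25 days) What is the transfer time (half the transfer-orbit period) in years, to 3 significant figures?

In km: r₁ = 1.98 × 1.496×10^8 = 2.96208×10^8 km; r₂ = 10.0 × 1.496×10^8 = 1.496×10^9 km.
The Hohmann ellipse has a_t = (r₁ + r₂)/2 = 8.96104×10^8 km.
By Kepler's third law the transfer-orbit period is T = 2π√(a_t³/μ), so t = T/2 = 2.313×10^8 s.
Converting: 2.313×10^8 s ÷ 3.15576×10^7 s/year (365.25 × 86400) = 7.33 years.

t = 7.33 years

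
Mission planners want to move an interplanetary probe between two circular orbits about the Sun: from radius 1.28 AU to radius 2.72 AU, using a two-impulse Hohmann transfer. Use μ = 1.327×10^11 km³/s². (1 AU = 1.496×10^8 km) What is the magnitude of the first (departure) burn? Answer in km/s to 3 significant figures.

In km: r₁ = 1.28 × 1.496×10^8 = 1.91488×10^8 km; r₂ = 2.72 × 1.496×10^8 = 4.06912×10^8 km.
Transfer-ellipse semi-major axis a_t = (r₁ + r₂)/2 = (1.91488×10^8 + 4.06912×10^8)/2 = 2.992×10^8 km.
On the circular orbit at r = 1.91488×10^8 km, v_c = √(μ/r) = 26.325 km/s.
Transfer-orbit speed at the same r (vis-viva, a = a_t): v_t = √[μ(2/r − 1/a_t)] = 30.700 km/s.
Δv₁ = |v_t − v_c| = |30.700 − 26.325| = 4.375 km/s.

Δv₁ = 4.37 km/s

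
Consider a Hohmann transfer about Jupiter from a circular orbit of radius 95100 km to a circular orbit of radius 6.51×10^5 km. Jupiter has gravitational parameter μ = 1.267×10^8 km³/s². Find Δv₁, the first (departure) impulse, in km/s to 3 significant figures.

Δv₁ = 11.7 km/s

The Hohmann ellipse has a_t = (r₁ + r₂)/2 = 3.7305×10^5 km.
On the circular orbit at r = 95100 km, v_c = √(μ/r) = 36.50 km/s.
Vis-viva on the transfer ellipse at r = 95100 km gives v_t = √[μ(2/r − 1/a_t)] = 48.22 km/s.
Δv₁ = |v_t − v_c| = |48.22 − 36.50| = 11.72 km/s.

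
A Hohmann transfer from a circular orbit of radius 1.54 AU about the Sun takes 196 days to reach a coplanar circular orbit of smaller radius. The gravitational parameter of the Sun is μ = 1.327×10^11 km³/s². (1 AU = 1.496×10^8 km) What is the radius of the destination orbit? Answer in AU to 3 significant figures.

r₂ = 0.556 AU

In km: r₁ = 1.54 × 1.496×10^8 = 2.30384×10^8 km.
Transfer time t = 196 days = 1.69344×10^7 s, and t = π√(a_t³/μ).
So a_t = (μ t²/π²)^(1/3) = (1.327×10^11 × (1.69344×10^7)² / π²)^(1/3) = 1.5681×10^8 km.
Since a_t = (r₁ + r₂)/2, r₂ = 2a_t − r₁ = 2×1.5681×10^8 − 2.30384×10^8 = 8.3236×10^7 km.
In AU: r₂ = 8.3236×10^7 / 1.496×10^8 = 0.556 AU.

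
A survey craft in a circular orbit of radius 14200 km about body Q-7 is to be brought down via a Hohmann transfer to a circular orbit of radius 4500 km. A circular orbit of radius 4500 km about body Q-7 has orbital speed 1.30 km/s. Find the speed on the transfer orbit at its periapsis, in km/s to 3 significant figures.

v = 1.60 km/s

From the circular-orbit relation v² = μ/r at r = 4500 km: μ = v²r = (1.30)² × 4500 = 7605.00 km³/s².
The Hohmann ellipse has a_t = (r₁ + r₂)/2 = 9350 km.
At periapsis, r = 4500 km.
Applying v² = μ(2/r − 1/a_t): v = 1.602 km/s.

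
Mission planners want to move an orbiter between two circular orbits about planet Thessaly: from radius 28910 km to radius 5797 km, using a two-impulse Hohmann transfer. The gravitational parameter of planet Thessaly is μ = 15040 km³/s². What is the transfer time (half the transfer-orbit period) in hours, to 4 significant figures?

Transfer-ellipse semi-major axis a_t = (r₁ + r₂)/2 = (28910 + 5797)/2 = 17353.5 km.
By Kepler's third law the transfer-orbit period is T = 2π√(a_t³/μ), so t = T/2 = 58560 s.
Converting: 58560 s ÷ 3600 s/hour = 16.27 hours.

t = 16.27 hours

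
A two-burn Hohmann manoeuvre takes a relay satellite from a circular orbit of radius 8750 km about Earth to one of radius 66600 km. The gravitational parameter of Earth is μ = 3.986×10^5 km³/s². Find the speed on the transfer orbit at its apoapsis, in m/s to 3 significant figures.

v = 1180 m/s

Semi-major axis of the transfer orbit: a_t = (8750 + 66600)/2 = 37675 km.
At apoapsis, r = 66600 km.
Applying v² = μ(2/r − 1/a_t): v = 1.179 km/s.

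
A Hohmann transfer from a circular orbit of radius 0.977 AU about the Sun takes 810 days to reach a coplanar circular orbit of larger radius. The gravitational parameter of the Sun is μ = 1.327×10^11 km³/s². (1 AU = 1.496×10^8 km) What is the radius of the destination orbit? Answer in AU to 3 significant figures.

In km: r₁ = 0.977 × 1.496×10^8 = 1.461592×10^8 km.
Transfer time t = 810 days = 6.9984×10^7 s, and t = π√(a_t³/μ).
So a_t = (μ t²/π²)^(1/3) = (1.327×10^11 × (6.9984×10^7)² / π²)^(1/3) = 4.0382×10^8 km.
Since a_t = (r₁ + r₂)/2, r₂ = 2a_t − r₁ = 2×4.0382×10^8 − 1.461592×10^8 = 6.614808×10^8 km.
In AU: r₂ = 6.614808×10^8 / 1.496×10^8 = 4.42 AU.

r₂ = 4.42 AU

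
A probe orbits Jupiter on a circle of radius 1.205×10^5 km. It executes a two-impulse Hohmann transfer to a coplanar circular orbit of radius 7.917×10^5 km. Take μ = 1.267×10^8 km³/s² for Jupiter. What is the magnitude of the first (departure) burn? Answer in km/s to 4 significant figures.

Semi-major axis of the transfer orbit: a_t = (1.205×10^5 + 7.917×10^5)/2 = 4.561×10^5 km.
On the circular orbit at r = 1.205×10^5 km, v_c = √(μ/r) = 32.4261 km/s.
Vis-viva on the transfer ellipse at r = 1.205×10^5 km gives v_t = √[μ(2/r − 1/a_t)] = 42.7214 km/s.
Δv₁ = |v_t − v_c| = |42.7214 − 32.4261| = 10.30 km/s.

Δv₁ = 10.30 km/s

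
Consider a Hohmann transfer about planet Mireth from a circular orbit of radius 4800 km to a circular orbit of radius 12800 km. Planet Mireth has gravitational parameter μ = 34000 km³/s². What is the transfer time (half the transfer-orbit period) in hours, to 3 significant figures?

t = 3.91 hours

Transfer-ellipse semi-major axis a_t = (r₁ + r₂)/2 = (4800 + 12800)/2 = 8800 km.
By Kepler's third law the transfer-orbit period is T = 2π√(a_t³/μ), so t = T/2 = 14060 s.
Converting: 14060 s ÷ 3600 s/hour = 3.91 hours.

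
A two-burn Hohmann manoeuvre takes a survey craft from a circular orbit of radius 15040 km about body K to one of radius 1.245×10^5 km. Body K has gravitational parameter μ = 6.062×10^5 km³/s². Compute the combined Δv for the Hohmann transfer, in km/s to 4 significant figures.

Semi-major axis of the transfer orbit: a_t = (15040 + 1.245×10^5)/2 = 69770 km.
Circular speed at r₁: v₁ = √(μ/r₁) = √(6.062×10^5/15040) = 6.349 km/s.
Transfer-orbit speed at r₁ (v² = μ(2/r − 1/a)): v_p = √[μ(2/r₁ − 1/a_t)] = 8.481 km/s.
First burn Δv₁ = |v_p − v₁| = 2.132 km/s.
Circular speed at r₂: v₂ = √(μ/r₂) = 2.207 km/s.
Transfer-orbit speed at r₂: v_a = √[μ(2/r₂ − 1/a_t)] = 1.025 km/s.
Second burn Δv₂ = |v₂ − v_a| = 1.182 km/s.
Total Δv = Δv₁ + Δv₂ = 3.314 km/s.

Δv = 3.314 km/s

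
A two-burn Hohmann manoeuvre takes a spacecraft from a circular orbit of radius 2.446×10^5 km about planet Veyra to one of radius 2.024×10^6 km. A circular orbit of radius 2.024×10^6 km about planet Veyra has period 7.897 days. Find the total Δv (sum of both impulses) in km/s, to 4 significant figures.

Δv = 27.99 km/s

From Kepler's third law T² = 4π²r³/μ at r = 2.024×10^6 km, T = 7.897 days = 7.897 × 86400 s = 6.823008×10^5 s: μ = 4π²r³/T² = 7.03136×10^8 km³/s².
Transfer-ellipse semi-major axis a_t = (r₁ + r₂)/2 = (2.446×10^5 + 2.024×10^6)/2 = 1.1343×10^6 km.
Circular speed at r₁: v₁ = √(μ/r₁) = √(7.03136×10^8/2.446×10^5) = 53.616 km/s.
Transfer-orbit speed at r₁ (vis-viva equation): v_p = √[μ(2/r₁ − 1/a_t)] = 71.620 km/s.
First burn Δv₁ = |v_p − v₁| = 18.004 km/s.
At r₂, v₂ = √(μ/r₂) = 18.63865 km/s.
Transfer-orbit speed at r₂: v_a = √[μ(2/r₂ − 1/a_t)] = 8.655233 km/s.
Second burn Δv₂ = |v₂ − v_a| = 9.9834 km/s.
Total Δv = Δv₁ + Δv₂ = 27.99 km/s.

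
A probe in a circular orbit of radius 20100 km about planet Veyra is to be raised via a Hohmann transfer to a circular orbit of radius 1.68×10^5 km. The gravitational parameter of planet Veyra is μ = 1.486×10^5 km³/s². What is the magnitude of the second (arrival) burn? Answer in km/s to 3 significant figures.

Transfer-ellipse semi-major axis a_t = (r₁ + r₂)/2 = (20100 + 1.680×10^5)/2 = 94050 km.
On the circular orbit at r = 1.680×10^5 km, v_c = √(μ/r) = 0.9405 km/s.
Transfer-orbit speed at the same r (vis-viva, a = a_t): v_t = √[μ(2/r − 1/a_t)] = 0.4348 km/s.
Δv₂ = |v_t − v_c| = |0.4348 − 0.9405| = 0.5057 km/s.

Δv₂ = 0.506 km/s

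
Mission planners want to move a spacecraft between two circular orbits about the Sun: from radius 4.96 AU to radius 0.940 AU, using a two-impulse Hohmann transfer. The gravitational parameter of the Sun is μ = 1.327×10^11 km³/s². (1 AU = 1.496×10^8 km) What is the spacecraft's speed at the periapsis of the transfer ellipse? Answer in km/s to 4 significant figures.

v = 39.83 km/s

In km: r₁ = 4.96 × 1.496×10^8 = 7.42016×10^8 km; r₂ = 0.940 × 1.496×10^8 = 1.40624×10^8 km.
Semi-major axis of the transfer orbit: a_t = (7.42016×10^8 + 1.40624×10^8)/2 = 4.4132×10^8 km.
The periapsis of the transfer ellipse is at r = 1.40624×10^8 km.
From the vis-viva equation, v = √[μ(2/r − 1/a_t)] = 39.83 km/s.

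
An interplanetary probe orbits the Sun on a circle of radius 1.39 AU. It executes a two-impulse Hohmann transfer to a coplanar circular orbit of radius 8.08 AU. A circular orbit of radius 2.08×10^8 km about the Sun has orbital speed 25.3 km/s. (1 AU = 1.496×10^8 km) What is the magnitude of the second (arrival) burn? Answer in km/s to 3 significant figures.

Δv₂ = 4.81 km/s

From the circular-orbit relation v² = μ/r at r = 2.08×10^8 km: μ = v²r = (25.3)² × 2.08×10^8 = 1.33139×10^11 km³/s².
In km: r₁ = 1.39 × 1.496×10^8 = 2.07944×10^8 km; r₂ = 8.08 × 1.496×10^8 = 1.208768×10^9 km.
The Hohmann ellipse has a_t = (r₁ + r₂)/2 = 7.08356×10^8 km.
Circular speed at r = 1.208768×10^9 km: v_c = √(μ/r) = 10.495 km/s.
Vis-viva on the transfer ellipse at r = 1.208768×10^9 km gives v_t = √[μ(2/r − 1/a_t)] = 5.6863 km/s.
Δv₂ = |v_t − v_c| = |5.6863 − 10.495| = 4.809 km/s.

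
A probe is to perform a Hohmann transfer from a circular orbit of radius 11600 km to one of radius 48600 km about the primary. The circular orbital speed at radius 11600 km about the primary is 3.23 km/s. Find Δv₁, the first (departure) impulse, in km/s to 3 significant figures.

Δv₁ = 0.874 km/s

From the circular-orbit relation v² = μ/r at r = 11600 km: μ = v²r = (3.23)² × 11600 = 1.21022×10^5 km³/s².
Transfer-ellipse semi-major axis a_t = (r₁ + r₂)/2 = (11600 + 48600)/2 = 30100 km.
On the circular orbit at r = 11600 km, v_c = √(μ/r) = 3.2300 km/s.
Transfer-orbit speed at the same r (vis-viva, a = a_t): v_t = √[μ(2/r − 1/a_t)] = 4.1043 km/s.
Δv₁ = |v_t − v_c| = |4.1043 − 3.2300| = 0.8743 km/s.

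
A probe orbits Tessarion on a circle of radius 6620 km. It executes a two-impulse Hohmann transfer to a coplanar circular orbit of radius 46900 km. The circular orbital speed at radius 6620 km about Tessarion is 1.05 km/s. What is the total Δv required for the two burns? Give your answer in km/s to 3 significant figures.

From the circular-orbit relation v² = μ/r at r = 6620 km: μ = v²r = (1.05)² × 6620 = 7298.55 km³/s².
Semi-major axis of the transfer orbit: a_t = (6620 + 46900)/2 = 26760 km.
At r₁ the circular-orbit speed is v₁ = √(μ/r₁) = 1.05000 km/s.
Transfer-orbit speed at r₁ (vis-viva): v_p = √[μ(2/r₁ − 1/a_t)] = 1.39006 km/s.
First burn Δv₁ = |v_p − v₁| = 0.34006 km/s.
Circular speed at r₂: v₂ = √(μ/r₂) = 0.39449 km/s.
Transfer-orbit speed at r₂: v_a = √[μ(2/r₂ − 1/a_t)] = 0.19621 km/s.
Second burn Δv₂ = |v₂ − v_a| = 0.19828 km/s.
Total Δv = Δv₁ + Δv₂ = 0.5383 km/s.

Δv = 0.538 km/s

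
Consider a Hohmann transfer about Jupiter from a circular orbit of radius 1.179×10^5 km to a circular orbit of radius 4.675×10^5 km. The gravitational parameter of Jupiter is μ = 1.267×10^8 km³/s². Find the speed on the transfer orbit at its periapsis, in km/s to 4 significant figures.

v = 41.43 km/s

The Hohmann ellipse has a_t = (r₁ + r₂)/2 = 2.927×10^5 km.
At periapsis, r = 1.179×10^5 km.
From the vis-viva equation, v = √[μ(2/r − 1/a_t)] = 41.43 km/s.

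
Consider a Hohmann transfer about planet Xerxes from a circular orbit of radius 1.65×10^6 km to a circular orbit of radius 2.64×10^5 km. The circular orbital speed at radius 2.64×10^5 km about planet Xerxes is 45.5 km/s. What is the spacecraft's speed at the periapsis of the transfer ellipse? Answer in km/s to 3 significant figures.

v = 59.7 km/s

From the circular-orbit relation v² = μ/r at r = 2.64×10^5 km: μ = v²r = (45.5)² × 2.64×10^5 = 5.46546×10^8 km³/s².
Semi-major axis of the transfer orbit: a_t = (1.650×10^6 + 2.640×10^5)/2 = 9.570×10^5 km.
The periapsis of the transfer ellipse is at r = 2.640×10^5 km.
Vis-viva: v = √[μ(2/r − 1/a_t)] = √[5.46546×10^8 × (2/2.640×10^5 − 1/9.570×10^5)] = 59.74 km/s.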